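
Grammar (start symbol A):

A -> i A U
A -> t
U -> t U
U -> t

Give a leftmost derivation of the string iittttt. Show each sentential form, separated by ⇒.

A ⇒ iAU   [A -> i A U]
iAU ⇒ iiAUU   [A -> i A U]
iiAUU ⇒ iitUU   [A -> t]
iitUU ⇒ iittU   [U -> t]
iittU ⇒ iitttU   [U -> t U]
iitttU ⇒ iittttU   [U -> t U]
iittttU ⇒ iittttt   [U -> t]

A⇒iAU⇒iiAUU⇒iitUU⇒iittU⇒iitttU⇒iittttU⇒iittttt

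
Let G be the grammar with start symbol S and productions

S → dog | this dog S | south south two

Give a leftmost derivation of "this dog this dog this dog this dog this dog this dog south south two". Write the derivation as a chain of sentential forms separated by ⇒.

S ⇒ this dog S   [S → this dog S]
this dog S ⇒ this dog this dog S   [S → this dog S]
this dog this dog S ⇒ this dog this dog this dog S   [S → this dog S]
this dog this dog this dog S ⇒ this dog this dog this dog this dog S   [S → this dog S]
this dog this dog this dog this dog S ⇒ this dog this dog this dog this dog this dog S   [S → this dog S]
this dog this dog this dog this dog this dog S ⇒ this dog this dog this dog this dog this dog this dog S   [S → this dog S]
this dog this dog this dog this dog this dog this dog S ⇒ this dog this dog this dog this dog this dog this dog south south two   [S → south south two]

S ⇒ this dog S ⇒ this dog this dog S ⇒ this dog this dog this dog S ⇒ this dog this dog this dog this dog S ⇒ this dog this dog this dog this dog this dog S ⇒ this dog this dog this dog this dog this dog this dog S ⇒ this dog this dog this dog this dog this dog this dog south south two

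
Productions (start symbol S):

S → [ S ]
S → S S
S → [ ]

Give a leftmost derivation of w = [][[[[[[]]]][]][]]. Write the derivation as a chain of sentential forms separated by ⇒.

S ⇒ SS   [S → S S]
SS ⇒ []S   [S → [ ]]
[]S ⇒ [][S]   [S → [ S ]]
[][S] ⇒ [][SS]   [S → S S]
[][SS] ⇒ [][[S]S]   [S → [ S ]]
[][[S]S] ⇒ [][[SS]S]   [S → S S]
[][[SS]S] ⇒ [][[[S]S]S]   [S → [ S ]]
[][[[S]S]S] ⇒ [][[[[S]]S]S]   [S → [ S ]]
[][[[[S]]S]S] ⇒ [][[[[[S]]]S]S]   [S → [ S ]]
[][[[[[S]]]S]S] ⇒ [][[[[[[]]]]S]S]   [S → [ ]]
[][[[[[[]]]]S]S] ⇒ [][[[[[[]]]][]]S]   [S → [ ]]
[][[[[[[]]]][]]S] ⇒ [][[[[[[]]]][]][]]   [S → [ ]]

S⇒SS⇒[]S⇒[][S]⇒[][SS]⇒[][[S]S]⇒[][[SS]S]⇒[][[[S]S]S]⇒[][[[[S]]S]S]⇒[][[[[[S]]]S]S]⇒[][[[[[[]]]]S]S]⇒[][[[[[[]]]][]]S]⇒[][[[[[[]]]][]][]]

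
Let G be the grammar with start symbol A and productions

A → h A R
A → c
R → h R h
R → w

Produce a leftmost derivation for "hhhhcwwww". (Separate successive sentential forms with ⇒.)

A ⇒ hAR ⇒ hhARR ⇒ hhhARRR ⇒ hhhhARRRR ⇒ hhhhcRRRR ⇒ hhhhcwRRR ⇒ hhhhcwwRR ⇒ hhhhcwwwR ⇒ hhhhcwwww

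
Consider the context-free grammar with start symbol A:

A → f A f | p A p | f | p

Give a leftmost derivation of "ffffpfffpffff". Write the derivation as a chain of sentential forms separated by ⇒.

A⇒fAf⇒ffAff⇒fffAfff⇒ffffAffff⇒ffffpApffff⇒ffffpfAfpffff⇒ffffpfffpffff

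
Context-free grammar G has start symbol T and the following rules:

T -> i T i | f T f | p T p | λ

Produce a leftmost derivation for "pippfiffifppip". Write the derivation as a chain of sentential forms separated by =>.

T => pTp   [T -> p T p]
pTp => piTip   [T -> i T i]
piTip => pipTpip   [T -> p T p]
pipTpip => pippTppip   [T -> p T p]
pippTppip => pippfTfppip   [T -> f T f]
pippfTfppip => pippfiTifppip   [T -> i T i]
pippfiTifppip => pippfifTfifppip   [T -> f T f]
pippfifTfifppip => pippfiffifppip   [T -> λ]

T => pTp => piTip => pipTpip => pippTppip => pippfTfppip => pippfiTifppip => pippfifTfifppip => pippfiffifppip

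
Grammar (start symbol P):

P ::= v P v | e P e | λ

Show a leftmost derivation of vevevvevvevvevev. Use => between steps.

P => vPv   [P ::= v P v]
vPv => vePev   [P ::= e P e]
vePev => vevPvev   [P ::= v P v]
vevPvev => vevePevev   [P ::= e P e]
vevePevev => vevevPvevev   [P ::= v P v]
vevevPvevev => vevevvPvvevev   [P ::= v P v]
vevevvPvvevev => vevevvePevvevev   [P ::= e P e]
vevevvePevvevev => vevevvevPvevvevev   [P ::= v P v]
vevevvevPvevvevev => vevevvevvevvevev   [P ::= λ]

P => vPv => vePev => vevPvev => vevePevev => vevevPvevev => vevevvPvvevev => vevevvePevvevev => vevevvevPvevvevev => vevevvevvevvevev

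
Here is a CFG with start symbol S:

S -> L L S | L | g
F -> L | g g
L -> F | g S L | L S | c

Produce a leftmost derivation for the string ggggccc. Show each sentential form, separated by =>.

S => L => gSL => gLL => ggSLL => ggLLL => gggSLLL => ggggLLL => ggggcLL => ggggccL => ggggccc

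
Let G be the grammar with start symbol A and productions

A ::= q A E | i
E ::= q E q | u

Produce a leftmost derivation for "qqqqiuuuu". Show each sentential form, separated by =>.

A => qAE   [A ::= q A E]
qAE => qqAEE   [A ::= q A E]
qqAEE => qqqAEEE   [A ::= q A E]
qqqAEEE => qqqqAEEEE   [A ::= q A E]
qqqqAEEEE => qqqqiEEEE   [A ::= i]
qqqqiEEEE => qqqqiuEEE   [E ::= u]
qqqqiuEEE => qqqqiuuEE   [E ::= u]
qqqqiuuEE => qqqqiuuuE   [E ::= u]
qqqqiuuuE => qqqqiuuuu   [E ::= u]

A => qAE => qqAEE => qqqAEEE => qqqqAEEEE => qqqqiEEEE => qqqqiuEEE => qqqqiuuEE => qqqqiuuuE => qqqqiuuuu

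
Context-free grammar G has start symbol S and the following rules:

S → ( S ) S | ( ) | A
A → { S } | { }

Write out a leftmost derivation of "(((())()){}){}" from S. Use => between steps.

S=>(S)S=>((S)S)S=>(((S)S)S)S=>(((())S)S)S=>(((())())S)S=>(((())())A)S=>(((())()){})S=>(((())()){})A=>(((())()){}){}

S => (S)S   [S → ( S ) S]
(S)S => ((S)S)S   [S → ( S ) S]
((S)S)S => (((S)S)S)S   [S → ( S ) S]
(((S)S)S)S => (((())S)S)S   [S → ( )]
(((())S)S)S => (((())())S)S   [S → ( )]
(((())())S)S => (((())())A)S   [S → A]
(((())())A)S => (((())()){})S   [A → { }]
(((())()){})S => (((())()){})A   [S → A]
(((())()){})A => (((())()){}){}   [A → { }]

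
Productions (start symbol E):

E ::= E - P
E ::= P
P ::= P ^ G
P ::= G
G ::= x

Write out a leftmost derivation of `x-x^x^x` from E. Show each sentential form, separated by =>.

E => E-P => P-P => G-P => x-P => x-P^G => x-P^G^G => x-G^G^G => x-x^G^G => x-x^x^G => x-x^x^x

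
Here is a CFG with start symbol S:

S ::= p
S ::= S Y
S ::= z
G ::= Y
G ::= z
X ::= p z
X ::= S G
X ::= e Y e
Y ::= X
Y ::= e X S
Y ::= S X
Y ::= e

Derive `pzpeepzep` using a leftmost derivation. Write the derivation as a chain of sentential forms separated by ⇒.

S ⇒ SY   [S ::= S Y]
SY ⇒ pY   [S ::= p]
pY ⇒ pSX   [Y ::= S X]
pSX ⇒ pzX   [S ::= z]
pzX ⇒ pzSG   [X ::= S G]
pzSG ⇒ pzpG   [S ::= p]
pzpG ⇒ pzpY   [G ::= Y]
pzpY ⇒ pzpeXS   [Y ::= e X S]
pzpeXS ⇒ pzpeeYeS   [X ::= e Y e]
pzpeeYeS ⇒ pzpeeXeS   [Y ::= X]
pzpeeXeS ⇒ pzpeepzeS   [X ::= p z]
pzpeepzeS ⇒ pzpeepzep   [S ::= p]

S ⇒ SY ⇒ pY ⇒ pSX ⇒ pzX ⇒ pzSG ⇒ pzpG ⇒ pzpY ⇒ pzpeXS ⇒ pzpeeYeS ⇒ pzpeeXeS ⇒ pzpeepzeS ⇒ pzpeepzep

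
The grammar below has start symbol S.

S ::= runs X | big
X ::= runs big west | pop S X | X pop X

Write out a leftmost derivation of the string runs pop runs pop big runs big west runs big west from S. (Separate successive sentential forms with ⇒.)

S ⇒ runs X   [S ::= runs X]
runs X ⇒ runs pop S X   [X ::= pop S X]
runs pop S X ⇒ runs pop runs X X   [S ::= runs X]
runs pop runs X X ⇒ runs pop runs pop S X X   [X ::= pop S X]
runs pop runs pop S X X ⇒ runs pop runs pop big X X   [S ::= big]
runs pop runs pop big X X ⇒ runs pop runs pop big runs big west X   [X ::= runs big west]
runs pop runs pop big runs big west X ⇒ runs pop runs pop big runs big west runs big west   [X ::= runs big west]

S ⇒ runs X ⇒ runs pop S X ⇒ runs pop runs X X ⇒ runs pop runs pop S X X ⇒ runs pop runs pop big X X ⇒ runs pop runs pop big runs big west X ⇒ runs pop runs pop big runs big west runs big west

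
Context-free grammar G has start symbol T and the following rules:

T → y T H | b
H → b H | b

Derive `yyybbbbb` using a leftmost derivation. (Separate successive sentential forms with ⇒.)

T ⇒ yTH   [T → y T H]
yTH ⇒ yyTHH   [T → y T H]
yyTHH ⇒ yyyTHHH   [T → y T H]
yyyTHHH ⇒ yyybHHH   [T → b]
yyybHHH ⇒ yyybbHH   [H → b]
yyybbHH ⇒ yyybbbH   [H → b]
yyybbbH ⇒ yyybbbbH   [H → b H]
yyybbbbH ⇒ yyybbbbb   [H → b]

T ⇒ yTH ⇒ yyTHH ⇒ yyyTHHH ⇒ yyybHHH ⇒ yyybbHH ⇒ yyybbbH ⇒ yyybbbbH ⇒ yyybbbbb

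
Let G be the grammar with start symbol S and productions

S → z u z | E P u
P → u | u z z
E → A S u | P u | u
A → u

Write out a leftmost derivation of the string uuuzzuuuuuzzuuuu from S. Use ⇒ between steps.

S ⇒ EPu ⇒ ASuPu ⇒ uSuPu ⇒ uEPuuPu ⇒ uASuPuuPu ⇒ uuSuPuuPu ⇒ uuEPuuPuuPu ⇒ uuPuPuuPuuPu ⇒ uuuzzuPuuPuuPu ⇒ uuuzzuuuuPuuPu ⇒ uuuzzuuuuuzzuuPu ⇒ uuuzzuuuuuzzuuuu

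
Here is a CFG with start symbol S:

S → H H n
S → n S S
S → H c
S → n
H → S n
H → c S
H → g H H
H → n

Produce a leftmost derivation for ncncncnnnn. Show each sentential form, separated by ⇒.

S⇒nSS⇒nHHnS⇒ncSHnS⇒ncnSSHnS⇒ncnHcSHnS⇒ncncScSHnS⇒ncncncSHnS⇒ncncncnHnS⇒ncncncnnnS⇒ncncncnnnn

S ⇒ nSS   [S → n S S]
nSS ⇒ nHHnS   [S → H H n]
nHHnS ⇒ ncSHnS   [H → c S]
ncSHnS ⇒ ncnSSHnS   [S → n S S]
ncnSSHnS ⇒ ncnHcSHnS   [S → H c]
ncnHcSHnS ⇒ ncncScSHnS   [H → c S]
ncncScSHnS ⇒ ncncncSHnS   [S → n]
ncncncSHnS ⇒ ncncncnHnS   [S → n]
ncncncnHnS ⇒ ncncncnnnS   [H → n]
ncncncnnnS ⇒ ncncncnnnn   [S → n]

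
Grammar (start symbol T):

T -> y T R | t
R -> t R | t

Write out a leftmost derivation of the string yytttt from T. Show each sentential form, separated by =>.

T => yTR   [T -> y T R]
yTR => yyTRR   [T -> y T R]
yyTRR => yytRR   [T -> t]
yytRR => yyttR   [R -> t]
yyttR => yytttR   [R -> t R]
yytttR => yytttt   [R -> t]

T => yTR => yyTRR => yytRR => yyttR => yytttR => yytttt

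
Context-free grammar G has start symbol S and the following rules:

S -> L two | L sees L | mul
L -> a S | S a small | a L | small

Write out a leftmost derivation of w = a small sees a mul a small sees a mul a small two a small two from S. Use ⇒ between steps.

S ⇒ L two ⇒ S a small two ⇒ L two a small two ⇒ a S two a small two ⇒ a L sees L two a small two ⇒ a small sees L two a small two ⇒ a small sees S a small two a small two ⇒ a small sees L sees L a small two a small two ⇒ a small sees a L sees L a small two a small two ⇒ a small sees a S a small sees L a small two a small two ⇒ a small sees a mul a small sees L a small two a small two ⇒ a small sees a mul a small sees a S a small two a small two ⇒ a small sees a mul a small sees a mul a small two a small two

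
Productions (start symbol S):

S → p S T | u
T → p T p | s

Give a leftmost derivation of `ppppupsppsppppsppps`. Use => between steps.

S=>pST=>ppSTT=>pppSTTT=>ppppSTTTT=>ppppuTTTT=>ppppupTpTTT=>ppppupspTTT=>ppppupsppTpTT=>ppppupsppspTT=>ppppupsppsppTpT=>ppppupsppspppTppT=>ppppupsppsppppTpppT=>ppppupsppsppppspppT=>ppppupsppsppppsppps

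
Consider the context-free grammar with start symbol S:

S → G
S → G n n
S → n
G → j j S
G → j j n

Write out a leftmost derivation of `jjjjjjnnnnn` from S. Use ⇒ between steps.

S ⇒ Gnn ⇒ jjSnn ⇒ jjGnnnn ⇒ jjjjSnnnn ⇒ jjjjGnnnn ⇒ jjjjjjnnnnn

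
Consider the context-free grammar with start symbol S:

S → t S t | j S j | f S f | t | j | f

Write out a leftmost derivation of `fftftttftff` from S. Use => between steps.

S => fSf => ffSff => fftStff => fftfSftff => fftftStftff => fftftttftff

S => fSf   [S → f S f]
fSf => ffSff   [S → f S f]
ffSff => fftStff   [S → t S t]
fftStff => fftfSftff   [S → f S f]
fftfSftff => fftftStftff   [S → t S t]
fftftStftff => fftftttftff   [S → t]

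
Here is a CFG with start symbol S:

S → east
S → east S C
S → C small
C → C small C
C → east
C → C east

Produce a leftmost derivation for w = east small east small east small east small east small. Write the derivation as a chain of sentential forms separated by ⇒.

S ⇒ C small   [S → C small]
C small ⇒ C small C small   [C → C small C]
C small C small ⇒ C small C small C small   [C → C small C]
C small C small C small ⇒ C small C small C small C small   [C → C small C]
C small C small C small C small ⇒ C small C small C small C small C small   [C → C small C]
C small C small C small C small C small ⇒ east small C small C small C small C small   [C → east]
east small C small C small C small C small ⇒ east small east small C small C small C small   [C → east]
east small east small C small C small C small ⇒ east small east small east small C small C small   [C → east]
east small east small east small C small C small ⇒ east small east small east small east small C small   [C → east]
east small east small east small east small C small ⇒ east small east small east small east small east small   [C → east]

S ⇒ C small ⇒ C small C small ⇒ C small C small C small ⇒ C small C small C small C small ⇒ C small C small C small C small C small ⇒ east small C small C small C small C small ⇒ east small east small C small C small C small ⇒ east small east small east small C small C small ⇒ east small east small east small east small C small ⇒ east small east small east small east small east small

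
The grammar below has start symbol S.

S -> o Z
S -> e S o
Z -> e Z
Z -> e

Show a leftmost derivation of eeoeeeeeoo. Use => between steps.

S => eSo => eeSoo => eeoZoo => eeoeZoo => eeoeeZoo => eeoeeeZoo => eeoeeeeZoo => eeoeeeeeoo

S => eSo   [S -> e S o]
eSo => eeSoo   [S -> e S o]
eeSoo => eeoZoo   [S -> o Z]
eeoZoo => eeoeZoo   [Z -> e Z]
eeoeZoo => eeoeeZoo   [Z -> e Z]
eeoeeZoo => eeoeeeZoo   [Z -> e Z]
eeoeeeZoo => eeoeeeeZoo   [Z -> e Z]
eeoeeeeZoo => eeoeeeeeoo   [Z -> e]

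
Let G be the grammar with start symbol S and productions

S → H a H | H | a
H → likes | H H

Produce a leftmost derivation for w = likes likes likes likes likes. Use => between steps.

S => H => H H => H H H => H H H H => H H H H H => likes H H H H => likes likes H H H => likes likes likes H H => likes likes likes likes H => likes likes likes likes likes

S => H   [S → H]
H => H H   [H → H H]
H H => H H H   [H → H H]
H H H => H H H H   [H → H H]
H H H H => H H H H H   [H → H H]
H H H H H => likes H H H H   [H → likes]
likes H H H H => likes likes H H H   [H → likes]
likes likes H H H => likes likes likes H H   [H → likes]
likes likes likes H H => likes likes likes likes H   [H → likes]
likes likes likes likes H => likes likes likes likes likes   [H → likes]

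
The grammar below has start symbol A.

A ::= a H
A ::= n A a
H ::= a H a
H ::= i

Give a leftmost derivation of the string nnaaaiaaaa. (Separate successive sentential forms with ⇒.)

A ⇒ nAa ⇒ nnAaa ⇒ nnaHaa ⇒ nnaaHaaa ⇒ nnaaaHaaaa ⇒ nnaaaiaaaa

A ⇒ nAa   [A ::= n A a]
nAa ⇒ nnAaa   [A ::= n A a]
nnAaa ⇒ nnaHaa   [A ::= a H]
nnaHaa ⇒ nnaaHaaa   [H ::= a H a]
nnaaHaaa ⇒ nnaaaHaaaa   [H ::= a H a]
nnaaaHaaaa ⇒ nnaaaiaaaa   [H ::= i]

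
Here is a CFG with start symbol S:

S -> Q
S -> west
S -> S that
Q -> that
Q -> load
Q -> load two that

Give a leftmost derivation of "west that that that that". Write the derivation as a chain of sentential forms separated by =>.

S => S that => S that that => S that that that => S that that that that => west that that that that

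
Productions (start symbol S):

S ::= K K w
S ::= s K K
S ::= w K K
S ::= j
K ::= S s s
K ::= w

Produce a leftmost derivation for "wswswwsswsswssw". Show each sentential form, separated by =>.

S => wKK   [S ::= w K K]
wKK => wSssK   [K ::= S s s]
wSssK => wsKKssK   [S ::= s K K]
wsKKssK => wsSssKssK   [K ::= S s s]
wsSssKssK => wswKKssKssK   [S ::= w K K]
wswKKssKssK => wswSssKssKssK   [K ::= S s s]
wswSssKssKssK => wswsKKssKssKssK   [S ::= s K K]
wswsKKssKssKssK => wswswKssKssKssK   [K ::= w]
wswswKssKssKssK => wswswwssKssKssK   [K ::= w]
wswswwssKssKssK => wswswwsswssKssK   [K ::= w]
wswswwsswssKssK => wswswwsswsswssK   [K ::= w]
wswswwsswsswssK => wswswwsswsswssw   [K ::= w]

S=>wKK=>wSssK=>wsKKssK=>wsSssKssK=>wswKKssKssK=>wswSssKssKssK=>wswsKKssKssKssK=>wswswKssKssKssK=>wswswwssKssKssK=>wswswwsswssKssK=>wswswwsswsswssK=>wswswwsswsswssw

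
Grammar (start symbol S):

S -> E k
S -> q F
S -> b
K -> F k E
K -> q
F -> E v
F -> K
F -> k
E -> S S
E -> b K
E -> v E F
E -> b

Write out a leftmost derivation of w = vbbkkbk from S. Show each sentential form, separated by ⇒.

S ⇒ Ek ⇒ SSk ⇒ EkSk ⇒ vEFkSk ⇒ vSSFkSk ⇒ vbSFkSk ⇒ vbbFkSk ⇒ vbbkkSk ⇒ vbbkkbk

S ⇒ Ek   [S -> E k]
Ek ⇒ SSk   [E -> S S]
SSk ⇒ EkSk   [S -> E k]
EkSk ⇒ vEFkSk   [E -> v E F]
vEFkSk ⇒ vSSFkSk   [E -> S S]
vSSFkSk ⇒ vbSFkSk   [S -> b]
vbSFkSk ⇒ vbbFkSk   [S -> b]
vbbFkSk ⇒ vbbkkSk   [F -> k]
vbbkkSk ⇒ vbbkkbk   [S -> b]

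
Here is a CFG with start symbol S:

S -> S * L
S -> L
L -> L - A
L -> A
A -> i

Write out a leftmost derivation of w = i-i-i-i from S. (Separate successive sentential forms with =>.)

S => L => L-A => L-A-A => L-A-A-A => A-A-A-A => i-A-A-A => i-i-A-A => i-i-i-A => i-i-i-i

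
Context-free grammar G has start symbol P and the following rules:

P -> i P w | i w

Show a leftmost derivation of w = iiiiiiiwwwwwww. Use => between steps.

P => iPw => iiPww => iiiPwww => iiiiPwwww => iiiiiPwwwww => iiiiiiPwwwwww => iiiiiiiwwwwwww

P => iPw   [P -> i P w]
iPw => iiPww   [P -> i P w]
iiPww => iiiPwww   [P -> i P w]
iiiPwww => iiiiPwwww   [P -> i P w]
iiiiPwwww => iiiiiPwwwww   [P -> i P w]
iiiiiPwwwww => iiiiiiPwwwwww   [P -> i P w]
iiiiiiPwwwwww => iiiiiiiwwwwwww   [P -> i w]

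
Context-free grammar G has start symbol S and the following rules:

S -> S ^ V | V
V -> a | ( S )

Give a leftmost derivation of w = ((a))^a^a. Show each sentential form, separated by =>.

S => S^V   [S -> S ^ V]
S^V => S^V^V   [S -> S ^ V]
S^V^V => V^V^V   [S -> V]
V^V^V => (S)^V^V   [V -> ( S )]
(S)^V^V => (V)^V^V   [S -> V]
(V)^V^V => ((S))^V^V   [V -> ( S )]
((S))^V^V => ((V))^V^V   [S -> V]
((V))^V^V => ((a))^V^V   [V -> a]
((a))^V^V => ((a))^a^V   [V -> a]
((a))^a^V => ((a))^a^a   [V -> a]

S=>S^V=>S^V^V=>V^V^V=>(S)^V^V=>(V)^V^V=>((S))^V^V=>((V))^V^V=>((a))^V^V=>((a))^a^V=>((a))^a^a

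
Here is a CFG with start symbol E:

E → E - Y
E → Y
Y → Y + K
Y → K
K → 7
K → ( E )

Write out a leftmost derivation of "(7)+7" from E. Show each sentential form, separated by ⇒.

E⇒Y⇒Y+K⇒K+K⇒(E)+K⇒(Y)+K⇒(K)+K⇒(7)+K⇒(7)+7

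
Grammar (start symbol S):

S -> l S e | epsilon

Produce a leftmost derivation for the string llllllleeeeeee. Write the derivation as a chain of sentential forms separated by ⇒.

S ⇒ lSe ⇒ llSee ⇒ lllSeee ⇒ llllSeeee ⇒ lllllSeeeee ⇒ llllllSeeeeee ⇒ lllllllSeeeeeee ⇒ llllllleeeeeee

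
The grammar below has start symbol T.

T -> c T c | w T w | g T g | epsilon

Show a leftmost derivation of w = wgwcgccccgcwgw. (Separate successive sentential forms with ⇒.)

T ⇒ wTw   [T -> w T w]
wTw ⇒ wgTgw   [T -> g T g]
wgTgw ⇒ wgwTwgw   [T -> w T w]
wgwTwgw ⇒ wgwcTcwgw   [T -> c T c]
wgwcTcwgw ⇒ wgwcgTgcwgw   [T -> g T g]
wgwcgTgcwgw ⇒ wgwcgcTcgcwgw   [T -> c T c]
wgwcgcTcgcwgw ⇒ wgwcgccTccgcwgw   [T -> c T c]
wgwcgccTccgcwgw ⇒ wgwcgccccgcwgw   [T -> epsilon]

T ⇒ wTw ⇒ wgTgw ⇒ wgwTwgw ⇒ wgwcTcwgw ⇒ wgwcgTgcwgw ⇒ wgwcgcTcgcwgw ⇒ wgwcgccTccgcwgw ⇒ wgwcgccccgcwgw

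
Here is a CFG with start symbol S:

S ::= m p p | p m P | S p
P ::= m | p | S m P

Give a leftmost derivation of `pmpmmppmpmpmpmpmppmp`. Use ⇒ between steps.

S ⇒ pmP   [S ::= p m P]
pmP ⇒ pmSmP   [P ::= S m P]
pmSmP ⇒ pmSpmP   [S ::= S p]
pmSpmP ⇒ pmpmPpmP   [S ::= p m P]
pmpmPpmP ⇒ pmpmSmPpmP   [P ::= S m P]
pmpmSmPpmP ⇒ pmpmmppmPpmP   [S ::= m p p]
pmpmmppmPpmP ⇒ pmpmmppmSmPpmP   [P ::= S m P]
pmpmmppmSmPpmP ⇒ pmpmmppmpmPmPpmP   [S ::= p m P]
pmpmmppmpmPmPpmP ⇒ pmpmmppmpmpmPpmP   [P ::= p]
pmpmmppmpmpmPpmP ⇒ pmpmmppmpmpmSmPpmP   [P ::= S m P]
pmpmmppmpmpmSmPpmP ⇒ pmpmmppmpmpmpmPmPpmP   [S ::= p m P]
pmpmmppmpmpmpmPmPpmP ⇒ pmpmmppmpmpmpmpmPpmP   [P ::= p]
pmpmmppmpmpmpmpmPpmP ⇒ pmpmmppmpmpmpmpmppmP   [P ::= p]
pmpmmppmpmpmpmpmppmP ⇒ pmpmmppmpmpmpmpmppmp   [P ::= p]

S ⇒ pmP ⇒ pmSmP ⇒ pmSpmP ⇒ pmpmPpmP ⇒ pmpmSmPpmP ⇒ pmpmmppmPpmP ⇒ pmpmmppmSmPpmP ⇒ pmpmmppmpmPmPpmP ⇒ pmpmmppmpmpmPpmP ⇒ pmpmmppmpmpmSmPpmP ⇒ pmpmmppmpmpmpmPmPpmP ⇒ pmpmmppmpmpmpmpmPpmP ⇒ pmpmmppmpmpmpmpmppmP ⇒ pmpmmppmpmpmpmpmppmp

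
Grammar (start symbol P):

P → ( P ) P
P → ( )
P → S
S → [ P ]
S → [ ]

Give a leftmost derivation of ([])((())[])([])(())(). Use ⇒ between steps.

P ⇒ (P)P ⇒ (S)P ⇒ ([])P ⇒ ([])(P)P ⇒ ([])((P)P)P ⇒ ([])((())P)P ⇒ ([])((())S)P ⇒ ([])((())[])P ⇒ ([])((())[])(P)P ⇒ ([])((())[])(S)P ⇒ ([])((())[])([])P ⇒ ([])((())[])([])(P)P ⇒ ([])((())[])([])(())P ⇒ ([])((())[])([])(())()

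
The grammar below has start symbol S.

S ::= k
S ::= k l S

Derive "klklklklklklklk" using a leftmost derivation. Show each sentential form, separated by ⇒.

S ⇒ klS ⇒ klklS ⇒ klklklS ⇒ klklklklS ⇒ klklklklklS ⇒ klklklklklklS ⇒ klklklklklklklS ⇒ klklklklklklklk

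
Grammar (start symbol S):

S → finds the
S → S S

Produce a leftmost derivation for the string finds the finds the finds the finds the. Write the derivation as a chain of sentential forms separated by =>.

S => S S   [S → S S]
S S => S S S   [S → S S]
S S S => S S S S   [S → S S]
S S S S => finds the S S S   [S → finds the]
finds the S S S => finds the finds the S S   [S → finds the]
finds the finds the S S => finds the finds the finds the S   [S → finds the]
finds the finds the finds the S => finds the finds the finds the finds the   [S → finds the]

S => S S => S S S => S S S S => finds the S S S => finds the finds the S S => finds the finds the finds the S => finds the finds the finds the finds the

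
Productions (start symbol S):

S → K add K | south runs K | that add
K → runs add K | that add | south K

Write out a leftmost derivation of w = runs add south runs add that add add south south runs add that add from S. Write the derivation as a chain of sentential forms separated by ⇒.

S ⇒ K add K ⇒ runs add K add K ⇒ runs add south K add K ⇒ runs add south runs add K add K ⇒ runs add south runs add that add add K ⇒ runs add south runs add that add add south K ⇒ runs add south runs add that add add south south K ⇒ runs add south runs add that add add south south runs add K ⇒ runs add south runs add that add add south south runs add that add

S ⇒ K add K   [S → K add K]
K add K ⇒ runs add K add K   [K → runs add K]
runs add K add K ⇒ runs add south K add K   [K → south K]
runs add south K add K ⇒ runs add south runs add K add K   [K → runs add K]
runs add south runs add K add K ⇒ runs add south runs add that add add K   [K → that add]
runs add south runs add that add add K ⇒ runs add south runs add that add add south K   [K → south K]
runs add south runs add that add add south K ⇒ runs add south runs add that add add south south K   [K → south K]
runs add south runs add that add add south south K ⇒ runs add south runs add that add add south south runs add K   [K → runs add K]
runs add south runs add that add add south south runs add K ⇒ runs add south runs add that add add south south runs add that add   [K → that add]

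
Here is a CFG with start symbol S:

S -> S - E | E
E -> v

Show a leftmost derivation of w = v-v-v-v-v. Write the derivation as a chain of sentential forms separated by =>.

S => S-E   [S -> S - E]
S-E => S-E-E   [S -> S - E]
S-E-E => S-E-E-E   [S -> S - E]
S-E-E-E => S-E-E-E-E   [S -> S - E]
S-E-E-E-E => E-E-E-E-E   [S -> E]
E-E-E-E-E => v-E-E-E-E   [E -> v]
v-E-E-E-E => v-v-E-E-E   [E -> v]
v-v-E-E-E => v-v-v-E-E   [E -> v]
v-v-v-E-E => v-v-v-v-E   [E -> v]
v-v-v-v-E => v-v-v-v-v   [E -> v]

S=>S-E=>S-E-E=>S-E-E-E=>S-E-E-E-E=>E-E-E-E-E=>v-E-E-E-E=>v-v-E-E-E=>v-v-v-E-E=>v-v-v-v-E=>v-v-v-v-v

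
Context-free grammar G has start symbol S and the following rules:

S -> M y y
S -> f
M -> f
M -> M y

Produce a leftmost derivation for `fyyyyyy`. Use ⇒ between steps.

S ⇒ Myy   [S -> M y y]
Myy ⇒ Myyy   [M -> M y]
Myyy ⇒ Myyyy   [M -> M y]
Myyyy ⇒ Myyyyy   [M -> M y]
Myyyyy ⇒ Myyyyyy   [M -> M y]
Myyyyyy ⇒ fyyyyyy   [M -> f]

S⇒Myy⇒Myyy⇒Myyyy⇒Myyyyy⇒Myyyyyy⇒fyyyyyy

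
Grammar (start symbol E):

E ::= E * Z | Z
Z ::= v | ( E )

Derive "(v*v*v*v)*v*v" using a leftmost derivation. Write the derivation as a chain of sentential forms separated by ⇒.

E ⇒ E*Z ⇒ E*Z*Z ⇒ Z*Z*Z ⇒ (E)*Z*Z ⇒ (E*Z)*Z*Z ⇒ (E*Z*Z)*Z*Z ⇒ (E*Z*Z*Z)*Z*Z ⇒ (Z*Z*Z*Z)*Z*Z ⇒ (v*Z*Z*Z)*Z*Z ⇒ (v*v*Z*Z)*Z*Z ⇒ (v*v*v*Z)*Z*Z ⇒ (v*v*v*v)*Z*Z ⇒ (v*v*v*v)*v*Z ⇒ (v*v*v*v)*v*v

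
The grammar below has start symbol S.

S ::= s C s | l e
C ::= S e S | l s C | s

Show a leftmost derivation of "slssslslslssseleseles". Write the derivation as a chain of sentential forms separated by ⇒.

S ⇒ sCs ⇒ slsCs ⇒ slsSeSs ⇒ slssCseSs ⇒ slssSeSseSs ⇒ slsssCseSseSs ⇒ slssslsCseSseSs ⇒ slssslslsCseSseSs ⇒ slssslslslsCseSseSs ⇒ slssslslslssseSseSs ⇒ slssslslslssseleseSs ⇒ slssslslslssseleseles

S ⇒ sCs   [S ::= s C s]
sCs ⇒ slsCs   [C ::= l s C]
slsCs ⇒ slsSeSs   [C ::= S e S]
slsSeSs ⇒ slssCseSs   [S ::= s C s]
slssCseSs ⇒ slssSeSseSs   [C ::= S e S]
slssSeSseSs ⇒ slsssCseSseSs   [S ::= s C s]
slsssCseSseSs ⇒ slssslsCseSseSs   [C ::= l s C]
slssslsCseSseSs ⇒ slssslslsCseSseSs   [C ::= l s C]
slssslslsCseSseSs ⇒ slssslslslsCseSseSs   [C ::= l s C]
slssslslslsCseSseSs ⇒ slssslslslssseSseSs   [C ::= s]
slssslslslssseSseSs ⇒ slssslslslssseleseSs   [S ::= l e]
slssslslslssseleseSs ⇒ slssslslslssseleseles   [S ::= l e]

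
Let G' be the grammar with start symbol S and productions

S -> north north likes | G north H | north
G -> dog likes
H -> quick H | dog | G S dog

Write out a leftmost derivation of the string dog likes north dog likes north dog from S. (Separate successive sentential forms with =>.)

S => G north H => dog likes north H => dog likes north G S dog => dog likes north dog likes S dog => dog likes north dog likes north dog

S => G north H   [S -> G north H]
G north H => dog likes north H   [G -> dog likes]
dog likes north H => dog likes north G S dog   [H -> G S dog]
dog likes north G S dog => dog likes north dog likes S dog   [G -> dog likes]
dog likes north dog likes S dog => dog likes north dog likes north dog   [S -> north]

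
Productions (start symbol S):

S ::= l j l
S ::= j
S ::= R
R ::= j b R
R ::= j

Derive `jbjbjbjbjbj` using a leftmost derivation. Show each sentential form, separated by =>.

S => R   [S ::= R]
R => jbR   [R ::= j b R]
jbR => jbjbR   [R ::= j b R]
jbjbR => jbjbjbR   [R ::= j b R]
jbjbjbR => jbjbjbjbR   [R ::= j b R]
jbjbjbjbR => jbjbjbjbjbR   [R ::= j b R]
jbjbjbjbjbR => jbjbjbjbjbj   [R ::= j]

S => R => jbR => jbjbR => jbjbjbR => jbjbjbjbR => jbjbjbjbjbR => jbjbjbjbjbj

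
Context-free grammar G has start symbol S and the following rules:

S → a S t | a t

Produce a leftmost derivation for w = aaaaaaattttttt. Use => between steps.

S => aSt => aaStt => aaaSttt => aaaaStttt => aaaaaSttttt => aaaaaaStttttt => aaaaaaattttttt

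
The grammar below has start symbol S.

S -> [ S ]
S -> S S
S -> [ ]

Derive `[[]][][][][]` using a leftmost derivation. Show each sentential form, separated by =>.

S => SS   [S -> S S]
SS => SSS   [S -> S S]
SSS => SSSS   [S -> S S]
SSSS => SSSSS   [S -> S S]
SSSSS => [S]SSSS   [S -> [ S ]]
[S]SSSS => [[]]SSSS   [S -> [ ]]
[[]]SSSS => [[]][]SSS   [S -> [ ]]
[[]][]SSS => [[]][][]SS   [S -> [ ]]
[[]][][]SS => [[]][][][]S   [S -> [ ]]
[[]][][][]S => [[]][][][][]   [S -> [ ]]

S => SS => SSS => SSSS => SSSSS => [S]SSSS => [[]]SSSS => [[]][]SSS => [[]][][]SS => [[]][][][]S => [[]][][][][]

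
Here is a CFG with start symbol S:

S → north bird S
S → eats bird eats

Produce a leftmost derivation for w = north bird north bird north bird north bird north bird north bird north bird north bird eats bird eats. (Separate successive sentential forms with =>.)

S => north bird S => north bird north bird S => north bird north bird north bird S => north bird north bird north bird north bird S => north bird north bird north bird north bird north bird S => north bird north bird north bird north bird north bird north bird S => north bird north bird north bird north bird north bird north bird north bird S => north bird north bird north bird north bird north bird north bird north bird north bird S => north bird north bird north bird north bird north bird north bird north bird north bird eats bird eats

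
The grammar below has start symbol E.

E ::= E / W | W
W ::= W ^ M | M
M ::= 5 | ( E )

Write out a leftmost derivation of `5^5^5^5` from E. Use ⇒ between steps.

E ⇒ W   [E ::= W]
W ⇒ W^M   [W ::= W ^ M]
W^M ⇒ W^M^M   [W ::= W ^ M]
W^M^M ⇒ W^M^M^M   [W ::= W ^ M]
W^M^M^M ⇒ M^M^M^M   [W ::= M]
M^M^M^M ⇒ 5^M^M^M   [M ::= 5]
5^M^M^M ⇒ 5^5^M^M   [M ::= 5]
5^5^M^M ⇒ 5^5^5^M   [M ::= 5]
5^5^5^M ⇒ 5^5^5^5   [M ::= 5]

E ⇒ W ⇒ W^M ⇒ W^M^M ⇒ W^M^M^M ⇒ M^M^M^M ⇒ 5^M^M^M ⇒ 5^5^M^M ⇒ 5^5^5^M ⇒ 5^5^5^5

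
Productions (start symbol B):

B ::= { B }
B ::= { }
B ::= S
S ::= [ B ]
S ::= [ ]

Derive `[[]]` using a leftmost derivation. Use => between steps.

B=>S=>[B]=>[S]=>[[]]

B => S   [B ::= S]
S => [B]   [S ::= [ B ]]
[B] => [S]   [B ::= S]
[S] => [[]]   [S ::= [ ]]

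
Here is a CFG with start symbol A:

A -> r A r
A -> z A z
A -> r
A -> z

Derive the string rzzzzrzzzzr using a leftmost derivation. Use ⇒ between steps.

A ⇒ rAr ⇒ rzAzr ⇒ rzzAzzr ⇒ rzzzAzzzr ⇒ rzzzzAzzzzr ⇒ rzzzzrzzzzr

A ⇒ rAr   [A -> r A r]
rAr ⇒ rzAzr   [A -> z A z]
rzAzr ⇒ rzzAzzr   [A -> z A z]
rzzAzzr ⇒ rzzzAzzzr   [A -> z A z]
rzzzAzzzr ⇒ rzzzzAzzzzr   [A -> z A z]
rzzzzAzzzzr ⇒ rzzzzrzzzzr   [A -> r]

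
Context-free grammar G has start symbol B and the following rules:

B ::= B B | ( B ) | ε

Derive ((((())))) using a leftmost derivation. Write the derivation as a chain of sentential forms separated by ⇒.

B ⇒ (B) ⇒ ((B)) ⇒ (((B))) ⇒ (((BB))) ⇒ ((((B)B))) ⇒ (((((B))B))) ⇒ ((((())B))) ⇒ ((((()))))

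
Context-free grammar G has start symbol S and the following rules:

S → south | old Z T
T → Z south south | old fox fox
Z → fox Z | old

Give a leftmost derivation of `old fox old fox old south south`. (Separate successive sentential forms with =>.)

S => old Z T => old fox Z T => old fox old T => old fox old Z south south => old fox old fox Z south south => old fox old fox old south south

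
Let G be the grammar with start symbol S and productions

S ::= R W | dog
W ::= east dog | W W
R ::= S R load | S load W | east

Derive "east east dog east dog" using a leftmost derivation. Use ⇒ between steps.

S ⇒ R W   [S ::= R W]
R W ⇒ east W   [R ::= east]
east W ⇒ east W W   [W ::= W W]
east W W ⇒ east east dog W   [W ::= east dog]
east east dog W ⇒ east east dog east dog   [W ::= east dog]

S ⇒ R W ⇒ east W ⇒ east W W ⇒ east east dog W ⇒ east east dog east dog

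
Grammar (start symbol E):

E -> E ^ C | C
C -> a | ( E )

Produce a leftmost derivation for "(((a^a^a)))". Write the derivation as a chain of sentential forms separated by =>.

E => C   [E -> C]
C => (E)   [C -> ( E )]
(E) => (C)   [E -> C]
(C) => ((E))   [C -> ( E )]
((E)) => ((C))   [E -> C]
((C)) => (((E)))   [C -> ( E )]
(((E))) => (((E^C)))   [E -> E ^ C]
(((E^C))) => (((E^C^C)))   [E -> E ^ C]
(((E^C^C))) => (((C^C^C)))   [E -> C]
(((C^C^C))) => (((a^C^C)))   [C -> a]
(((a^C^C))) => (((a^a^C)))   [C -> a]
(((a^a^C))) => (((a^a^a)))   [C -> a]

E => C => (E) => (C) => ((E)) => ((C)) => (((E))) => (((E^C))) => (((E^C^C))) => (((C^C^C))) => (((a^C^C))) => (((a^a^C))) => (((a^a^a)))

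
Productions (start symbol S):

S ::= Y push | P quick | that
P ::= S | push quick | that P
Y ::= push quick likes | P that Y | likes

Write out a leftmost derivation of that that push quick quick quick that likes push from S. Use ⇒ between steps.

S ⇒ Y push ⇒ P that Y push ⇒ S that Y push ⇒ P quick that Y push ⇒ that P quick that Y push ⇒ that that P quick that Y push ⇒ that that S quick that Y push ⇒ that that P quick quick that Y push ⇒ that that push quick quick quick that Y push ⇒ that that push quick quick quick that likes push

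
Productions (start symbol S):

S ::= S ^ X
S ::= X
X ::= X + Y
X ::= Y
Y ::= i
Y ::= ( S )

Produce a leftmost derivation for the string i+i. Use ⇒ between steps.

S ⇒ X   [S ::= X]
X ⇒ X+Y   [X ::= X + Y]
X+Y ⇒ Y+Y   [X ::= Y]
Y+Y ⇒ i+Y   [Y ::= i]
i+Y ⇒ i+i   [Y ::= i]

S⇒X⇒X+Y⇒Y+Y⇒i+Y⇒i+i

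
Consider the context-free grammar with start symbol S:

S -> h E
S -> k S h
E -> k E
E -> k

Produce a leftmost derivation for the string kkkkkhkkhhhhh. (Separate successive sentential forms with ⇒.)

S ⇒ kSh   [S -> k S h]
kSh ⇒ kkShh   [S -> k S h]
kkShh ⇒ kkkShhh   [S -> k S h]
kkkShhh ⇒ kkkkShhhh   [S -> k S h]
kkkkShhhh ⇒ kkkkkShhhhh   [S -> k S h]
kkkkkShhhhh ⇒ kkkkkhEhhhhh   [S -> h E]
kkkkkhEhhhhh ⇒ kkkkkhkEhhhhh   [E -> k E]
kkkkkhkEhhhhh ⇒ kkkkkhkkhhhhh   [E -> k]

S⇒kSh⇒kkShh⇒kkkShhh⇒kkkkShhhh⇒kkkkkShhhhh⇒kkkkkhEhhhhh⇒kkkkkhkEhhhhh⇒kkkkkhkkhhhhh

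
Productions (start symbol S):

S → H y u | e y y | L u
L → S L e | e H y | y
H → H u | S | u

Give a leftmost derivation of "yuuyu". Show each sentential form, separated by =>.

S=>Hyu=>Huyu=>Suyu=>Luuyu=>yuuyu

S => Hyu   [S → H y u]
Hyu => Huyu   [H → H u]
Huyu => Suyu   [H → S]
Suyu => Luuyu   [S → L u]
Luuyu => yuuyu   [L → y]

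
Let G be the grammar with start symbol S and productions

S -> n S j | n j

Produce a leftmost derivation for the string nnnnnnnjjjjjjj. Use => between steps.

S=>nSj=>nnSjj=>nnnSjjj=>nnnnSjjjj=>nnnnnSjjjjj=>nnnnnnSjjjjjj=>nnnnnnnjjjjjjj

S => nSj   [S -> n S j]
nSj => nnSjj   [S -> n S j]
nnSjj => nnnSjjj   [S -> n S j]
nnnSjjj => nnnnSjjjj   [S -> n S j]
nnnnSjjjj => nnnnnSjjjjj   [S -> n S j]
nnnnnSjjjjj => nnnnnnSjjjjjj   [S -> n S j]
nnnnnnSjjjjjj => nnnnnnnjjjjjjj   [S -> n j]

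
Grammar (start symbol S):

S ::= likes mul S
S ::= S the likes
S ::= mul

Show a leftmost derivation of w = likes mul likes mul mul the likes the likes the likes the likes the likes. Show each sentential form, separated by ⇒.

S ⇒ S the likes   [S ::= S the likes]
S the likes ⇒ S the likes the likes   [S ::= S the likes]
S the likes the likes ⇒ likes mul S the likes the likes   [S ::= likes mul S]
likes mul S the likes the likes ⇒ likes mul S the likes the likes the likes   [S ::= S the likes]
likes mul S the likes the likes the likes ⇒ likes mul S the likes the likes the likes the likes   [S ::= S the likes]
likes mul S the likes the likes the likes the likes ⇒ likes mul likes mul S the likes the likes the likes the likes   [S ::= likes mul S]
likes mul likes mul S the likes the likes the likes the likes ⇒ likes mul likes mul S the likes the likes the likes the likes the likes   [S ::= S the likes]
likes mul likes mul S the likes the likes the likes the likes the likes ⇒ likes mul likes mul mul the likes the likes the likes the likes the likes   [S ::= mul]

S ⇒ S the likes ⇒ S the likes the likes ⇒ likes mul S the likes the likes ⇒ likes mul S the likes the likes the likes ⇒ likes mul S the likes the likes the likes the likes ⇒ likes mul likes mul S the likes the likes the likes the likes ⇒ likes mul likes mul S the likes the likes the likes the likes the likes ⇒ likes mul likes mul mul the likes the likes the likes the likes the likes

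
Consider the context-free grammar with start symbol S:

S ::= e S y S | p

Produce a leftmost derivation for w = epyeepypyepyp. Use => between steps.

S=>eSyS=>epyS=>epyeSyS=>epyeeSySyS=>epyeepySyS=>epyeepypyS=>epyeepypyeSyS=>epyeepypyepyS=>epyeepypyepyp

S => eSyS   [S ::= e S y S]
eSyS => epyS   [S ::= p]
epyS => epyeSyS   [S ::= e S y S]
epyeSyS => epyeeSySyS   [S ::= e S y S]
epyeeSySyS => epyeepySyS   [S ::= p]
epyeepySyS => epyeepypyS   [S ::= p]
epyeepypyS => epyeepypyeSyS   [S ::= e S y S]
epyeepypyeSyS => epyeepypyepyS   [S ::= p]
epyeepypyepyS => epyeepypyepyp   [S ::= p]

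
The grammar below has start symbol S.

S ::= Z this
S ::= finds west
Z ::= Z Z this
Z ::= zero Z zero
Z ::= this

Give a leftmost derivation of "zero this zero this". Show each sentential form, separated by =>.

S => Z this   [S ::= Z this]
Z this => zero Z zero this   [Z ::= zero Z zero]
zero Z zero this => zero this zero this   [Z ::= this]

S => Z this => zero Z zero this => zero this zero this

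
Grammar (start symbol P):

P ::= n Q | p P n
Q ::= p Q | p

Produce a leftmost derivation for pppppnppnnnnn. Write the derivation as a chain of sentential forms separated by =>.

P => pPn => ppPnn => pppPnnn => ppppPnnnn => pppppPnnnnn => pppppnQnnnnn => pppppnpQnnnnn => pppppnppnnnnn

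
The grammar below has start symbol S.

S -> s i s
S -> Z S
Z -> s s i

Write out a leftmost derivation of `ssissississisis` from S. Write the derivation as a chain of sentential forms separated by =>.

S => ZS   [S -> Z S]
ZS => ssiS   [Z -> s s i]
ssiS => ssiZS   [S -> Z S]
ssiZS => ssissiS   [Z -> s s i]
ssissiS => ssissiZS   [S -> Z S]
ssissiZS => ssississiS   [Z -> s s i]
ssississiS => ssississiZS   [S -> Z S]
ssississiZS => ssissississiS   [Z -> s s i]
ssissississiS => ssissississisis   [S -> s i s]

S => ZS => ssiS => ssiZS => ssissiS => ssissiZS => ssississiS => ssississiZS => ssissississiS => ssissississisis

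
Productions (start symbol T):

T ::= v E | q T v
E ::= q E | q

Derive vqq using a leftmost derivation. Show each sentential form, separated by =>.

T => vE => vqE => vqq

T => vE   [T ::= v E]
vE => vqE   [E ::= q E]
vqE => vqq   [E ::= q]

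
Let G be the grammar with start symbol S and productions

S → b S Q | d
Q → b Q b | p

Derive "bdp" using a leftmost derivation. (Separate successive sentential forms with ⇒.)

S ⇒ bSQ   [S → b S Q]
bSQ ⇒ bdQ   [S → d]
bdQ ⇒ bdp   [Q → p]

S ⇒ bSQ ⇒ bdQ ⇒ bdp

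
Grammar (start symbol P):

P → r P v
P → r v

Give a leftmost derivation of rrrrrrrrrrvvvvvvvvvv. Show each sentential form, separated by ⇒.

P ⇒ rPv   [P → r P v]
rPv ⇒ rrPvv   [P → r P v]
rrPvv ⇒ rrrPvvv   [P → r P v]
rrrPvvv ⇒ rrrrPvvvv   [P → r P v]
rrrrPvvvv ⇒ rrrrrPvvvvv   [P → r P v]
rrrrrPvvvvv ⇒ rrrrrrPvvvvvv   [P → r P v]
rrrrrrPvvvvvv ⇒ rrrrrrrPvvvvvvv   [P → r P v]
rrrrrrrPvvvvvvv ⇒ rrrrrrrrPvvvvvvvv   [P → r P v]
rrrrrrrrPvvvvvvvv ⇒ rrrrrrrrrPvvvvvvvvv   [P → r P v]
rrrrrrrrrPvvvvvvvvv ⇒ rrrrrrrrrrvvvvvvvvvv   [P → r v]

P ⇒ rPv ⇒ rrPvv ⇒ rrrPvvv ⇒ rrrrPvvvv ⇒ rrrrrPvvvvv ⇒ rrrrrrPvvvvvv ⇒ rrrrrrrPvvvvvvv ⇒ rrrrrrrrPvvvvvvvv ⇒ rrrrrrrrrPvvvvvvvvv ⇒ rrrrrrrrrrvvvvvvvvvv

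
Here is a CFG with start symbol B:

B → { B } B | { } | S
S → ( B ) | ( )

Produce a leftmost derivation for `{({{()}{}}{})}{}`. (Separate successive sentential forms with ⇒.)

B ⇒ {B}B ⇒ {S}B ⇒ {(B)}B ⇒ {({B}B)}B ⇒ {({{B}B}B)}B ⇒ {({{S}B}B)}B ⇒ {({{()}B}B)}B ⇒ {({{()}{}}B)}B ⇒ {({{()}{}}{})}B ⇒ {({{()}{}}{})}{}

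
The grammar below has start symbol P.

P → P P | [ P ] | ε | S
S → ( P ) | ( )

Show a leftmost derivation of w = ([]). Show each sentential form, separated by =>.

P => PP => PPP => PPPP => SPPP => (P)PPP => (PP)PPP => ([P]P)PPP => ([]P)PPP => ([])PPP => ([])PP => ([])P => ([])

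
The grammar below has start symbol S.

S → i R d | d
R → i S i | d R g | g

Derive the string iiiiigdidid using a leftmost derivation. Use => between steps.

S=>iRd=>iiSid=>iiiRdid=>iiiiSidid=>iiiiiRdidid=>iiiiigdidid

S => iRd   [S → i R d]
iRd => iiSid   [R → i S i]
iiSid => iiiRdid   [S → i R d]
iiiRdid => iiiiSidid   [R → i S i]
iiiiSidid => iiiiiRdidid   [S → i R d]
iiiiiRdidid => iiiiigdidid   [R → g]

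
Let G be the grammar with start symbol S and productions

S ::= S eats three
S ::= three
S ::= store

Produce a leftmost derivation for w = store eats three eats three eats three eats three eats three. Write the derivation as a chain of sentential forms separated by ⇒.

S ⇒ S eats three ⇒ S eats three eats three ⇒ S eats three eats three eats three ⇒ S eats three eats three eats three eats three ⇒ S eats three eats three eats three eats three eats three ⇒ store eats three eats three eats three eats three eats three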